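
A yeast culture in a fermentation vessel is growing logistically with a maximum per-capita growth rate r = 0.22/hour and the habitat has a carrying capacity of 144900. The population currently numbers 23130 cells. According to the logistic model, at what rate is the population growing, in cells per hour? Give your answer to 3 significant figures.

dN/dt = rN(1 − N/K) = 0.22 × 23130 × (1 − 23130/144900).
1 − 23130/144900 = 0.84037; dN/dt = 0.22 × 23130 × 0.84037 = 4276.3.

4280 cells per hour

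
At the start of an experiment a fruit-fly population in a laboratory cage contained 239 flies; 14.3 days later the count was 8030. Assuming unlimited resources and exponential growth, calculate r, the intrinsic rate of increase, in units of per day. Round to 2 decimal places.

0.25 per day

From N(t) = N₀·e^(rt): e^(r·14.3) = 8030/239 = 33.598.
r·14.3 = ln(33.598) = 3.5145, so r = 3.5145/14.3 = 0.24577.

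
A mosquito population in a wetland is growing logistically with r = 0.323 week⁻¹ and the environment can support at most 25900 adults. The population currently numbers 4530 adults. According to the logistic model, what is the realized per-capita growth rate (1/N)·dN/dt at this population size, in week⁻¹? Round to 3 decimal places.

0.267 per week

(1/N)·dN/dt = r(1 − N/K) = 0.323 × (1 − 4530/25900).
= 0.323 × 0.8251 = 0.26651.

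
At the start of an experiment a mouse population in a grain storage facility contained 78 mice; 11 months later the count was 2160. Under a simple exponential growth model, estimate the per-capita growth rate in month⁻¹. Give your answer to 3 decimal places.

From N(t) = N₀·e^(rt): e^(r·11) = 2160/78 = 27.692.
r·11 = ln(27.692) = 3.3212, so r = 3.3212/11 = 0.30192.

0.302 per month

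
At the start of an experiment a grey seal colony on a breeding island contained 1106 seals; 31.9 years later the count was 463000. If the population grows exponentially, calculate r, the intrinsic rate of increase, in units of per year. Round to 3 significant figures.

0.189 per year

From N(t) = N₀·e^(rt): e^(r·31.9) = 463000/1106 = 418.63.
r·31.9 = ln(418.63) = 6.037, so r = 6.037/31.9 = 0.18925.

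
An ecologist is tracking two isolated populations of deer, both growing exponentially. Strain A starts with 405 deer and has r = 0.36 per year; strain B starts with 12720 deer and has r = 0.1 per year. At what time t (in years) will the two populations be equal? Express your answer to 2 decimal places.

13.26 years

Set 405·e^(0.36t) = 12720·e^(0.1t).
e^((0.36 − 0.1)t) = 12720/405 → e^(0.26·t) = 31.407.
0.26·t = ln(31.407) = 3.447, so t = 3.447/0.26 = 13.258.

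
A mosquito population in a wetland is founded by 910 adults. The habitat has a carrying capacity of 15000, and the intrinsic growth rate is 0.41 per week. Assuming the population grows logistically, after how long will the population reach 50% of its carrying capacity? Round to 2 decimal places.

6.68 weeks

A = (K − N₀)/N₀ = (15000 − 910)/910 = 15.484.
Solve 15000/(1 + 15.484·e^(−0.41t)) = 7500: 1 + 15.484·e^(−0.41t) = 2, so e^(−0.41t) = 0.0645848.
−0.41·t = ln(0.0645848) = -2.7398, so t = 2.7398/0.41 = 6.6824.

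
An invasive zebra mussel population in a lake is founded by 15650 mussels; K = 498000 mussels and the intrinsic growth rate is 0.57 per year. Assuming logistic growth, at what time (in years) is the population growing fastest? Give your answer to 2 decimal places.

Logistic growth is fastest at N = K/2 = 249000.
A = (K − N₀)/N₀ = 30.821. Set K/(1 + A·e^(−rt)) = K/2 → A·e^(−rt) = 1.
e^(−0.57t) = 1/30.821 = 0.0324453, so t = ln(30.821)/0.57 = 3.4282/0.57 = 6.0144.

6.01 years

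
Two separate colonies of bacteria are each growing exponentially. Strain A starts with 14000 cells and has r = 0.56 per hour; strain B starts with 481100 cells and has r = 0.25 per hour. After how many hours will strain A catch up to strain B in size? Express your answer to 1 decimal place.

11.4 hours

Set 14000·e^(0.56t) = 481100·e^(0.25t).
e^((0.56 − 0.25)t) = 481100/14000 → e^(0.31·t) = 34.364.
0.31·t = ln(34.364) = 3.537, so t = 3.537/0.31 = 11.41.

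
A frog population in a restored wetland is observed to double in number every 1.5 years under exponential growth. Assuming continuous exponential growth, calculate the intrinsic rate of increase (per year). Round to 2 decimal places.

r = ln(2)/t_d = 0.6931/1.5 = 0.4621.

0.46 per year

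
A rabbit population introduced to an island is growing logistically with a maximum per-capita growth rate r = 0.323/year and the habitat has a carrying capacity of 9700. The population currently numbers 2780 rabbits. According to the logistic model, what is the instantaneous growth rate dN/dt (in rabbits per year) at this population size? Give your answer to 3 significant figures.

641 rabbits per year

dN/dt = rN(1 − N/K) = 0.323 × 2780 × (1 − 2780/9700).
1 − 2780/9700 = 0.7134; dN/dt = 0.323 × 2780 × 0.7134 = 640.59.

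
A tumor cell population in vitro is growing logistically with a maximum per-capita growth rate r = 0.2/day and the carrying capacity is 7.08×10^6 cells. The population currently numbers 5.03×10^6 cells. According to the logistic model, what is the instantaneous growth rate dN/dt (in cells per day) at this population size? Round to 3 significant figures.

dN/dt = rN(1 − N/K) = 0.2 × 5.03×10^6 × (1 − 5.03×10^6/7.08×10^6).
1 − 5.03×10^6/7.08×10^6 = 0.28955; dN/dt = 0.2 × 5.03×10^6 × 0.28955 = 2.91285×10^5.

291000 cells per day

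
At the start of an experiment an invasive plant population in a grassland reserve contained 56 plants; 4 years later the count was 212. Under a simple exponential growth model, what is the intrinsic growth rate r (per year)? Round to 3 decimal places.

From N(t) = N₀·e^(rt): e^(r·4) = 212/56 = 3.7857.
r·4 = ln(3.7857) = 1.3312, so r = 1.3312/4 = 0.33281.

0.333 per year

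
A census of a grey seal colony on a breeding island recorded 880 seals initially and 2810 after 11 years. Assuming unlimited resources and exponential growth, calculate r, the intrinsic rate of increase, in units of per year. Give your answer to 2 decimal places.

From N(t) = N₀·e^(rt): e^(r·11) = 2810/880 = 3.1932.
r·11 = ln(3.1932) = 1.161, so r = 1.161/11 = 0.10555.

0.11 per year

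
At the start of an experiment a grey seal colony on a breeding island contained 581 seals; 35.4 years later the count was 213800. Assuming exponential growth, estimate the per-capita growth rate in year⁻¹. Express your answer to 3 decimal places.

0.167 per year

From N(t) = N₀·e^(rt): e^(r·35.4) = 213800/581 = 367.99.
r·35.4 = ln(367.99) = 5.908, so r = 5.908/35.4 = 0.16689.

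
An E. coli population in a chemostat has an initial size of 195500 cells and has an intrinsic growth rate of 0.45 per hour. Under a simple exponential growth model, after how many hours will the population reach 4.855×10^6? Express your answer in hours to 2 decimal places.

7.14 hours

Set N₀·e^(rt) = 4.855×10^6: e^(0.45·t) = 4.855×10^6/195500 = 24.834.
0.45·t = ln(24.834) = 3.2122, so t = 3.2122/0.45 = 7.1382.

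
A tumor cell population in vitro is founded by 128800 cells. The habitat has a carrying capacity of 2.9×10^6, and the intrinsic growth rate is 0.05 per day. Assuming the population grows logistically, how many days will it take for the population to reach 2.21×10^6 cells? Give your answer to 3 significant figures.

84.7 days

A = (K − N₀)/N₀ = (2.9×10^6 − 128800)/128800 = 21.516.
Solve 2.9×10^6/(1 + 21.516·e^(−0.05t)) = 2.21×10^6: 1 + 21.516·e^(−0.05t) = 1.3122, so e^(−0.05t) = 0.0145112.
−0.05·t = ln(0.0145112) = -4.2328, so t = 4.2328/0.05 = 84.657.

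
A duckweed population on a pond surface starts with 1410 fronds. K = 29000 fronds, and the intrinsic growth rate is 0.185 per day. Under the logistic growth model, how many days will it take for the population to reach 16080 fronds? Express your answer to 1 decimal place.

A = (K − N₀)/N₀ = (29000 − 1410)/1410 = 19.567.
Solve 29000/(1 + 19.567·e^(−0.185t)) = 16080: 1 + 19.567·e^(−0.185t) = 1.8035, so e^(−0.185t) = 0.0410624.
−0.185·t = ln(0.0410624) = -3.1927, so t = 3.1927/0.185 = 17.258.

17.3 days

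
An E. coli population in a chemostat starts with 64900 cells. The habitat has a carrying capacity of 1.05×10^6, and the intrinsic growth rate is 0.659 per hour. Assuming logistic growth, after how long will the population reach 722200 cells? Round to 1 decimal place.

A = (K − N₀)/N₀ = (1.05×10^6 − 64900)/64900 = 15.179.
Solve 1.05×10^6/(1 + 15.179·e^(−0.659t)) = 722200: 1 + 15.179·e^(−0.659t) = 1.4539, so e^(−0.659t) = 0.0299031.
−0.659·t = ln(0.0299031) = -3.5098, so t = 3.5098/0.659 = 5.3259.

5.3 hours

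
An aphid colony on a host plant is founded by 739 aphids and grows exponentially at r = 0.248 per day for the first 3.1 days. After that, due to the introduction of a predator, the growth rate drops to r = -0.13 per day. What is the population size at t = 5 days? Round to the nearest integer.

1245 aphids

Phase 1: N(3.1) = 739·e^(0.248×3.1) = 739·e^0.7688 = 1594.15.
Phase 2 runs for 5 − 3.1 = 1.9 days at r = -0.13.
N(5) = 1594.15·e^(-0.13×1.9) = 1594.15·e^-0.247 = 1245.26.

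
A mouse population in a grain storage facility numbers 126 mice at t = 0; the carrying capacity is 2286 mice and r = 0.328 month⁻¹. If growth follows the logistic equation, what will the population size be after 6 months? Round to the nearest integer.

A = (K − N₀)/N₀ = (2286 − 126)/126 = 17.143.
N(t) = K/(1 + A·e^(−rt)) = 2286/(1 + 17.143×e^(−0.328×6)).
e^(−1.968) = 0.13974; denominator = 1 + 17.143×0.13974 = 3.3955.
N = 2286/3.3955 = 673.249.

673 mice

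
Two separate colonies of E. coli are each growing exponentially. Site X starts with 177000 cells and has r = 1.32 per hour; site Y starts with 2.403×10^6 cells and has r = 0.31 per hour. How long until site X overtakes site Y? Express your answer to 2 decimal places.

Set 177000·e^(1.32t) = 2.403×10^6·e^(0.31t).
e^((1.32 − 0.31)t) = 2.403×10^6/177000 → e^(1.01·t) = 13.576.
1.01·t = ln(13.576) = 2.6083, so t = 2.6083/1.01 = 2.5825.

2.58 hours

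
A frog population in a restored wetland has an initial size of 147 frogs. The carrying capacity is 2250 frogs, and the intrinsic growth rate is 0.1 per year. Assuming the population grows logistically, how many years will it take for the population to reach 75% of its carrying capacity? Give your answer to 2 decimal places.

37.59 years

A = (K − N₀)/N₀ = (2250 − 147)/147 = 14.306.
Solve 2250/(1 + 14.306·e^(−0.1t)) = 1687.5: 1 + 14.306·e^(−0.1t) = 1.3333, so e^(−0.1t) = 0.0233.
−0.1·t = ln(0.0233) = -3.7593, so t = 3.7593/0.1 = 37.593.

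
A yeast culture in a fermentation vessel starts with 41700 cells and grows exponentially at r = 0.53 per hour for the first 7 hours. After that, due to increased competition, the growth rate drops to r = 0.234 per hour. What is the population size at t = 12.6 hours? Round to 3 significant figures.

Phase 1: N(7) = 41700·e^(0.53×7) = 41700·e^3.71 = 1.703604×10^6.
Phase 2 runs for 12.6 − 7 = 5.6 hours at r = 0.234.
N(12.6) = 1.703604×10^6·e^(0.234×5.6) = 1.703604×10^6·e^1.31 = 6.316377×10^6.

6320000 cells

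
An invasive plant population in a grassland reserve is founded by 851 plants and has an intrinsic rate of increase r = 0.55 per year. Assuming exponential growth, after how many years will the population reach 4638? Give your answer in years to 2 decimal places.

Set N₀·e^(rt) = 4638: e^(0.55·t) = 4638/851 = 5.4501.
0.55·t = ln(5.4501) = 1.6956, so t = 1.6956/0.55 = 3.083.

3.08 years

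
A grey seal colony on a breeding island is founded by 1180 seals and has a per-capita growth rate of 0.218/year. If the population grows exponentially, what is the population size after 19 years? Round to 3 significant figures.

74300 seals

N(t) = N₀·e^(rt) = 1180 × e^(0.218×19) = 1180 × e^4.142.
e^4.142 ≈ 62.929, so N ≈ 1180 × 62.929 = 74255.7.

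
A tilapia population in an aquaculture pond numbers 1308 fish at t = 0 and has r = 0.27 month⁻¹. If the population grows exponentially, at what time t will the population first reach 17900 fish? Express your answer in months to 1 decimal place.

9.7 months

Set N₀·e^(rt) = 17900: e^(0.27·t) = 17900/1308 = 13.685.
0.27·t = ln(13.685) = 2.6163, so t = 2.6163/0.27 = 9.69.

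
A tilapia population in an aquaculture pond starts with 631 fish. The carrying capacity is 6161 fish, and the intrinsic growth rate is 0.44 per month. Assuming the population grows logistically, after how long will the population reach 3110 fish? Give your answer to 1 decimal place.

A = (K − N₀)/N₀ = (6161 − 631)/631 = 8.7639.
Solve 6161/(1 + 8.7639·e^(−0.44t)) = 3110: 1 + 8.7639·e^(−0.44t) = 1.981, so e^(−0.44t) = 0.11194.
−0.44·t = ln(0.11194) = -2.1898, so t = 2.1898/0.44 = 4.9768.

5.0 months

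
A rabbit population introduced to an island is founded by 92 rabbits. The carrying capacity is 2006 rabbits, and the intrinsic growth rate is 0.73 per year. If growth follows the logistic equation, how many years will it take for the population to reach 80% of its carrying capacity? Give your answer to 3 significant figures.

A = (K − N₀)/N₀ = (2006 − 92)/92 = 20.804.
Solve 2006/(1 + 20.804·e^(−0.73t)) = 1604.8: 1 + 20.804·e^(−0.73t) = 1.25, so e^(−0.73t) = 0.0120167.
−0.73·t = ln(0.0120167) = -4.4215, so t = 4.4215/0.73 = 6.0568.

6.06 years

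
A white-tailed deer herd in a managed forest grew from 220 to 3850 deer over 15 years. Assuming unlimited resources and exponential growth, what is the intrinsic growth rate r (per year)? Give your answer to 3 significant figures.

0.191 per year

From N(t) = N₀·e^(rt): e^(r·15) = 3850/220 = 17.5.
r·15 = ln(17.5) = 2.8622, so r = 2.8622/15 = 0.19081.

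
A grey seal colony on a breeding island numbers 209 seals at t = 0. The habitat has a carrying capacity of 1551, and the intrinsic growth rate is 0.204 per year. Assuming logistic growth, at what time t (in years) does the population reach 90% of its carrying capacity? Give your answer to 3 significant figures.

A = (K − N₀)/N₀ = (1551 − 209)/209 = 6.4211.
Solve 1551/(1 + 6.4211·e^(−0.204t)) = 1395.9: 1 + 6.4211·e^(−0.204t) = 1.1111, so e^(−0.204t) = 0.0173042.
−0.204·t = ln(0.0173042) = -4.0568, so t = 4.0568/0.204 = 19.886.

19.9 years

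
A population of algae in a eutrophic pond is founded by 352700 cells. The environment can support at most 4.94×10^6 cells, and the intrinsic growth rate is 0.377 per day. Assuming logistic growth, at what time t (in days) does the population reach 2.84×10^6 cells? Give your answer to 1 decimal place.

7.6 days

A = (K − N₀)/N₀ = (4.94×10^6 − 352700)/352700 = 13.006.
Solve 4.94×10^6/(1 + 13.006·e^(−0.377t)) = 2.84×10^6: 1 + 13.006·e^(−0.377t) = 1.7394, so e^(−0.377t) = 0.0568525.
−0.377·t = ln(0.0568525) = -2.8673, so t = 2.8673/0.377 = 7.6056.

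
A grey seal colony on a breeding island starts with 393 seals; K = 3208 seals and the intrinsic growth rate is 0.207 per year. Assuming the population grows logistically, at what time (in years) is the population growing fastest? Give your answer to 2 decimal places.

Logistic growth is fastest at N = K/2 = 1604.
A = (K − N₀)/N₀ = 7.1628. Set K/(1 + A·e^(−rt)) = K/2 → A·e^(−rt) = 1.
e^(−0.207t) = 1/7.1628 = 0.139609, so t = ln(7.1628)/0.207 = 1.9689/0.207 = 9.5116.

9.51 years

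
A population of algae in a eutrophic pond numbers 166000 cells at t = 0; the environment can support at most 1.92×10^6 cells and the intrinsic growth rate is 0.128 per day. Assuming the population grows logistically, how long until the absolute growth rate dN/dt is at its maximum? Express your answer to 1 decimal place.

Logistic growth is fastest at N = K/2 = 960000.
A = (K − N₀)/N₀ = 10.566. Set K/(1 + A·e^(−rt)) = K/2 → A·e^(−rt) = 1.
e^(−0.128t) = 1/10.566 = 0.0946408, so t = ln(10.566)/0.128 = 2.3577/0.128 = 18.419.

18.4 days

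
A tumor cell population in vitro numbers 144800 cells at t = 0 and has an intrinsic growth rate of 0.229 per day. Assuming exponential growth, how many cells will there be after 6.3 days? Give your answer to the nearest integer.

N(t) = N₀·e^(rt) = 144800 × e^(0.229×6.3) = 144800 × e^1.443.
e^1.443 ≈ 4.2321, so N ≈ 144800 × 4.2321 = 612809.

612809 cells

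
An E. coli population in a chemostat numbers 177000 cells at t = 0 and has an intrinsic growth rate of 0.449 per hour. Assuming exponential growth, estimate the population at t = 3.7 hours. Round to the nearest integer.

932109 cells

N(t) = N₀·e^(rt) = 177000 × e^(0.449×3.7) = 177000 × e^1.661.
e^1.661 ≈ 5.2662, so N ≈ 177000 × 5.2662 = 932109.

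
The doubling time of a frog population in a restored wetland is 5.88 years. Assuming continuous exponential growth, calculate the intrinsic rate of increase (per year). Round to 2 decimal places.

0.12 per year

r = ln(2)/t_d = 0.6931/5.88 = 0.11788.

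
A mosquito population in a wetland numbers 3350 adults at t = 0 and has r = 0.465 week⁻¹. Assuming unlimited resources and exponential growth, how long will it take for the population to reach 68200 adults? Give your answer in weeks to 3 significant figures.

6.48 weeks

Set N₀·e^(rt) = 68200: e^(0.465·t) = 68200/3350 = 20.358.
0.465·t = ln(20.358) = 3.0135, so t = 3.0135/0.465 = 6.4806.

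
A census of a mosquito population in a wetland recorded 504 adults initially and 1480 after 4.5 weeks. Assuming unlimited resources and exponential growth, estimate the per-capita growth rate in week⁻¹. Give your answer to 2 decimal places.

From N(t) = N₀·e^(rt): e^(r·4.5) = 1480/504 = 2.9365.
r·4.5 = ln(2.9365) = 1.0772, so r = 1.0772/4.5 = 0.23938.

0.24 per week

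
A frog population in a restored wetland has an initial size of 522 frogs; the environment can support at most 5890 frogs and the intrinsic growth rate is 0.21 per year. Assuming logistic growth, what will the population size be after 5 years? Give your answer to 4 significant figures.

1281 frogs

A = (K − N₀)/N₀ = (5890 − 522)/522 = 10.284.
N(t) = K/(1 + A·e^(−rt)) = 5890/(1 + 10.284×e^(−0.21×5)).
e^(−1.05) = 0.34994; denominator = 1 + 10.284×0.34994 = 4.5986.
N = 5890/4.5986 = 1280.83.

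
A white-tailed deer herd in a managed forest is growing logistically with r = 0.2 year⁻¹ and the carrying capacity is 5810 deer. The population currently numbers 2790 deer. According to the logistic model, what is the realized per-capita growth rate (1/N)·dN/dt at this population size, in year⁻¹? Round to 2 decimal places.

(1/N)·dN/dt = r(1 − N/K) = 0.2 × (1 − 2790/5810).
= 0.2 × 0.51979 = 0.10396.

0.10 per year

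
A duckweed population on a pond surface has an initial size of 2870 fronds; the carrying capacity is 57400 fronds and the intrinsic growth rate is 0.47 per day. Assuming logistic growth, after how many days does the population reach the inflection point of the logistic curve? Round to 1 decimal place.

Logistic growth is fastest at N = K/2 = 28700.
A = (K − N₀)/N₀ = 19. Set K/(1 + A·e^(−rt)) = K/2 → A·e^(−rt) = 1.
e^(−0.47t) = 1/19 = 0.0526316, so t = ln(19)/0.47 = 2.9444/0.47 = 6.2648.

6.3 days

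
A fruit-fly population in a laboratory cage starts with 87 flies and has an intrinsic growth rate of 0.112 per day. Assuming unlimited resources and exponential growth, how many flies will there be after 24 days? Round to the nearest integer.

N(t) = N₀·e^(rt) = 87 × e^(0.112×24) = 87 × e^2.688.
e^2.688 ≈ 14.702, so N ≈ 87 × 14.702 = 1279.1.

1279 flies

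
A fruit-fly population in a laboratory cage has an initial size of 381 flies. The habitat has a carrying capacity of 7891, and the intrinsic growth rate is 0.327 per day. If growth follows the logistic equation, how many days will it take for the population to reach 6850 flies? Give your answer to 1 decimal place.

A = (K − N₀)/N₀ = (7891 − 381)/381 = 19.711.
Solve 7891/(1 + 19.711·e^(−0.327t)) = 6850: 1 + 19.711·e^(−0.327t) = 1.152, so e^(−0.327t) = 0.00770984.
−0.327·t = ln(0.00770984) = -4.8653, so t = 4.8653/0.327 = 14.878.

14.9 days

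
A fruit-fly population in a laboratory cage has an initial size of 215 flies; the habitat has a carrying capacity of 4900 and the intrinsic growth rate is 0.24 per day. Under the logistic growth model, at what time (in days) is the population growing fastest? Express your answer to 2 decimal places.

12.84 days

Logistic growth is fastest at N = K/2 = 2450.
A = (K − N₀)/N₀ = 21.791. Set K/(1 + A·e^(−rt)) = K/2 → A·e^(−rt) = 1.
e^(−0.24t) = 1/21.791 = 0.0458911, so t = ln(21.791)/0.24 = 3.0815/0.24 = 12.84.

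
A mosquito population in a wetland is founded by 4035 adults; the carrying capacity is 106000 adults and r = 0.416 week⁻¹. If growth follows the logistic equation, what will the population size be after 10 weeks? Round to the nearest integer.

76018 adults

A = (K − N₀)/N₀ = (106000 − 4035)/4035 = 25.27.
N(t) = K/(1 + A·e^(−rt)) = 106000/(1 + 25.27×e^(−0.416×10)).
e^(−4.16) = 0.015608; denominator = 1 + 25.27×0.015608 = 1.3944.
N = 106000/1.3944 = 76018.1.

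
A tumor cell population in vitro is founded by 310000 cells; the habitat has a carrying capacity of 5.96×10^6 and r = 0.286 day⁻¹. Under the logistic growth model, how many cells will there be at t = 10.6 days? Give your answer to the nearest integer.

A = (K − N₀)/N₀ = (5.96×10^6 − 310000)/310000 = 18.226.
N(t) = K/(1 + A·e^(−rt)) = 5.96×10^6/(1 + 18.226×e^(−0.286×10.6)).
e^(−3.032) = 0.048238; denominator = 1 + 18.226×0.048238 = 1.8792.
N = 5.96×10^6/1.8792 = 3.17159×10^6.

3171590 cells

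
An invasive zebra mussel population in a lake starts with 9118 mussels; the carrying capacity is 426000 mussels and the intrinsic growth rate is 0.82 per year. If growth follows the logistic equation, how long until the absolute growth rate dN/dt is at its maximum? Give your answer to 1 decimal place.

4.7 years

Logistic growth is fastest at N = K/2 = 213000.
A = (K − N₀)/N₀ = 45.721. Set K/(1 + A·e^(−rt)) = K/2 → A·e^(−rt) = 1.
e^(−0.82t) = 1/45.721 = 0.0218719, so t = ln(45.721)/0.82 = 3.8226/0.82 = 4.6616.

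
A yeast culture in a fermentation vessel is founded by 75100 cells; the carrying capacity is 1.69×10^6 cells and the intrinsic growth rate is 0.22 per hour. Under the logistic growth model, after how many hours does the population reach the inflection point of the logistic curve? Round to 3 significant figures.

Logistic growth is fastest at N = K/2 = 845000.
A = (K − N₀)/N₀ = 21.503. Set K/(1 + A·e^(−rt)) = K/2 → A·e^(−rt) = 1.
e^(−0.22t) = 1/21.503 = 0.0465044, so t = ln(21.503)/0.22 = 3.0682/0.22 = 13.946.

13.9 hours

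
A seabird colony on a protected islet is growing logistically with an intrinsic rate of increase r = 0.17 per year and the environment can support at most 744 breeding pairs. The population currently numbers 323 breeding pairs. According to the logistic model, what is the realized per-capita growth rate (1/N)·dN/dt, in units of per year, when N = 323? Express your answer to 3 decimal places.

(1/N)·dN/dt = r(1 − N/K) = 0.17 × (1 − 323/744).
= 0.17 × 0.56586 = 0.096196.

0.096 per year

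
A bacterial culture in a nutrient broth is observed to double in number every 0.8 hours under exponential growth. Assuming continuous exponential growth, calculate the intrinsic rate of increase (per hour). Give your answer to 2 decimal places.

r = ln(2)/t_d = 0.6931/0.8 = 0.86643.

0.87 per hour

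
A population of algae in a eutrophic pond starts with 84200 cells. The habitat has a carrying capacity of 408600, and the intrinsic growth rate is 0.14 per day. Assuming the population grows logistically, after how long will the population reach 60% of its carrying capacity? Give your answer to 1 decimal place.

A = (K − N₀)/N₀ = (408600 − 84200)/84200 = 3.8527.
Solve 408600/(1 + 3.8527·e^(−0.14t)) = 245160: 1 + 3.8527·e^(−0.14t) = 1.6667, so e^(−0.14t) = 0.173037.
−0.14·t = ln(0.173037) = -1.7542, so t = 1.7542/0.14 = 12.53.

12.5 days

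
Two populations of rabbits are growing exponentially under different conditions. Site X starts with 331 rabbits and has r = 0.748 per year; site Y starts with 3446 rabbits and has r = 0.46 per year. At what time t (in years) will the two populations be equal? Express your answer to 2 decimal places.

Set 331·e^(0.748t) = 3446·e^(0.46t).
e^((0.748 − 0.46)t) = 3446/331 → e^(0.288·t) = 10.411.
0.288·t = ln(10.411) = 2.3429, so t = 2.3429/0.288 = 8.1349.

8.13 years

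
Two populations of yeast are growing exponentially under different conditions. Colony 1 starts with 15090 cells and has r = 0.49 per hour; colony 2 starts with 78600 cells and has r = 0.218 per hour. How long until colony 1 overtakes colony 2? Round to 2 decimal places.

6.07 hours

Set 15090·e^(0.49t) = 78600·e^(0.218t).
e^((0.49 − 0.218)t) = 78600/15090 → e^(0.272·t) = 5.2087.
0.272·t = ln(5.2087) = 1.6503, so t = 1.6503/0.272 = 6.0674.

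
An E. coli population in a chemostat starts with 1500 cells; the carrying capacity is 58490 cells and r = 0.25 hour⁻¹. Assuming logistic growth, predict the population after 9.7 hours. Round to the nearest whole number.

A = (K − N₀)/N₀ = (58490 − 1500)/1500 = 37.993.
N(t) = K/(1 + A·e^(−rt)) = 58490/(1 + 37.993×e^(−0.25×9.7)).
e^(−2.425) = 0.088478; denominator = 1 + 37.993×0.088478 = 4.3616.
N = 58490/4.3616 = 13410.3.

13410 cells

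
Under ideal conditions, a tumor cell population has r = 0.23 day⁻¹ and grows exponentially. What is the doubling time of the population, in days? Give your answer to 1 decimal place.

3.0 days

Doubling time t_d = ln(2)/r = 0.6931/0.23 = 3.0137.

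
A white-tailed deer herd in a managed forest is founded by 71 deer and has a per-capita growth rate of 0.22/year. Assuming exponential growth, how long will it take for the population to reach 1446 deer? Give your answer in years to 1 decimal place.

13.7 years

Set N₀·e^(rt) = 1446: e^(0.22·t) = 1446/71 = 20.366.
0.22·t = ln(20.366) = 3.0139, so t = 3.0139/0.22 = 13.699.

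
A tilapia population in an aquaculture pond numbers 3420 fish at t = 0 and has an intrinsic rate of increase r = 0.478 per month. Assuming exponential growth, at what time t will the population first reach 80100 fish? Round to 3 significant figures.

Set N₀·e^(rt) = 80100: e^(0.478·t) = 80100/3420 = 23.421.
0.478·t = ln(23.421) = 3.1536, so t = 3.1536/0.478 = 6.5976.

6.60 months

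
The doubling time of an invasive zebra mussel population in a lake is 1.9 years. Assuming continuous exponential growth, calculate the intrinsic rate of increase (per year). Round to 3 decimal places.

r = ln(2)/t_d = 0.6931/1.9 = 0.36481.

0.365 per year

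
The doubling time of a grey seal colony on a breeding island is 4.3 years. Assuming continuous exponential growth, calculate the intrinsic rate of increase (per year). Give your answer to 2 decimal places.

0.16 per year

r = ln(2)/t_d = 0.6931/4.3 = 0.1612.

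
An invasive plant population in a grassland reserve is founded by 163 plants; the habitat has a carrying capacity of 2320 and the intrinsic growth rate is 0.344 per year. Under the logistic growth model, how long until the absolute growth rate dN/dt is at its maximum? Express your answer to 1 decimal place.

Logistic growth is fastest at N = K/2 = 1160.
A = (K − N₀)/N₀ = 13.233. Set K/(1 + A·e^(−rt)) = K/2 → A·e^(−rt) = 1.
e^(−0.344t) = 1/13.233 = 0.0755679, so t = ln(13.233)/0.344 = 2.5827/0.344 = 7.5079.

7.5 years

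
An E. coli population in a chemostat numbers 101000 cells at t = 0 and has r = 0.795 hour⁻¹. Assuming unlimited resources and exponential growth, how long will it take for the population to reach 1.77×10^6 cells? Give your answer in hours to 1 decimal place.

Set N₀·e^(rt) = 1.77×10^6: e^(0.795·t) = 1.77×10^6/101000 = 17.525.
0.795·t = ln(17.525) = 2.8636, so t = 2.8636/0.795 = 3.602.

3.6 hours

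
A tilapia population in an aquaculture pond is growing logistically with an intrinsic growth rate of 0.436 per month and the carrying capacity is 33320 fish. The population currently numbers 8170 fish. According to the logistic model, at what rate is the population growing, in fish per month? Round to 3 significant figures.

dN/dt = rN(1 − N/K) = 0.436 × 8170 × (1 − 8170/33320).
1 − 8170/33320 = 0.7548; dN/dt = 0.436 × 8170 × 0.7548 = 2688.7.

2690 fish per month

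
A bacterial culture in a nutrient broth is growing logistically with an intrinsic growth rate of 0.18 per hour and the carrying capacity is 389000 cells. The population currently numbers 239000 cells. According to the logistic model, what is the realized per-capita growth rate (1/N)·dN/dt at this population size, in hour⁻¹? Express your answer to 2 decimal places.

0.07 per hour

(1/N)·dN/dt = r(1 − N/K) = 0.18 × (1 − 239000/389000).
= 0.18 × 0.3856 = 0.069409.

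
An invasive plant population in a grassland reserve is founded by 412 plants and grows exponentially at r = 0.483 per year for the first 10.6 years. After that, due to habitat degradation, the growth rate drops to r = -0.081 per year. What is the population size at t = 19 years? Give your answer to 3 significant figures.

34900 plants

Phase 1: N(10.6) = 412·e^(0.483×10.6) = 412·e^5.12 = 68928.4.
Phase 2 runs for 19 − 10.6 = 8.4 years at r = -0.081.
N(19) = 68928.4·e^(-0.081×8.4) = 68928.4·e^-0.6804 = 34906.3.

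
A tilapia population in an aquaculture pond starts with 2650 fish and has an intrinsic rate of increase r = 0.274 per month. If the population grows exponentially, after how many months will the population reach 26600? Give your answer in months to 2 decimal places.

Set N₀·e^(rt) = 26600: e^(0.274·t) = 26600/2650 = 10.038.
0.274·t = ln(10.038) = 2.3064, so t = 2.3064/0.274 = 8.4173.

8.42 months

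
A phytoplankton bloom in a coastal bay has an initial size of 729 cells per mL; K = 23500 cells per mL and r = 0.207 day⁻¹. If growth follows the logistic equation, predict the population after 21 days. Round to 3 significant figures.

A = (K − N₀)/N₀ = (23500 − 729)/729 = 31.236.
N(t) = K/(1 + A·e^(−rt)) = 23500/(1 + 31.236×e^(−0.207×21)).
e^(−4.347) = 0.012946; denominator = 1 + 31.236×0.012946 = 1.4044.
N = 23500/1.4044 = 16733.5.

16700 cells per mL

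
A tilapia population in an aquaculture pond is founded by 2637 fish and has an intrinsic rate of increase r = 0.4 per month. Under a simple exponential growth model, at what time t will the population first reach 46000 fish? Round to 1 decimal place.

Set N₀·e^(rt) = 46000: e^(0.4·t) = 46000/2637 = 17.444.
0.4·t = ln(17.444) = 2.859, so t = 2.859/0.4 = 7.1475.

7.1 months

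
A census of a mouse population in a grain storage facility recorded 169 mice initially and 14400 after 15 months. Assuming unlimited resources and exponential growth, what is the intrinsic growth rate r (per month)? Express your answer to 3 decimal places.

From N(t) = N₀·e^(rt): e^(r·15) = 14400/169 = 85.207.
r·15 = ln(85.207) = 4.4451, so r = 4.4451/15 = 0.29634.

0.296 per month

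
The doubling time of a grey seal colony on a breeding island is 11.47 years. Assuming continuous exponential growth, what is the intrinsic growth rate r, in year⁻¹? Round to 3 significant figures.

r = ln(2)/t_d = 0.6931/11.47 = 0.060431.

0.0604 per year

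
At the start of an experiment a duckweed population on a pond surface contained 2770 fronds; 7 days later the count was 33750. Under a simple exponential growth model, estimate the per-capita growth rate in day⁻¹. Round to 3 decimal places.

From N(t) = N₀·e^(rt): e^(r·7) = 33750/2770 = 12.184.
r·7 = ln(12.184) = 2.5001, so r = 2.5001/7 = 0.35716.

0.357 per day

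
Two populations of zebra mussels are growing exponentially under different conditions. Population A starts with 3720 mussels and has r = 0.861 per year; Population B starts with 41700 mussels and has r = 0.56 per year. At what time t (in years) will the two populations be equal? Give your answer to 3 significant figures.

Set 3720·e^(0.861t) = 41700·e^(0.56t).
e^((0.861 − 0.56)t) = 41700/3720 → e^(0.301·t) = 11.21.
0.301·t = ln(11.21) = 2.4168, so t = 2.4168/0.301 = 8.0292.

8.03 years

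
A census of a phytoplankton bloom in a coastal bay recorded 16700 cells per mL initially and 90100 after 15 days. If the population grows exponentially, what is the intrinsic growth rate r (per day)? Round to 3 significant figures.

0.112 per day

From N(t) = N₀·e^(rt): e^(r·15) = 90100/16700 = 5.3952.
r·15 = ln(5.3952) = 1.6855, so r = 1.6855/15 = 0.11237.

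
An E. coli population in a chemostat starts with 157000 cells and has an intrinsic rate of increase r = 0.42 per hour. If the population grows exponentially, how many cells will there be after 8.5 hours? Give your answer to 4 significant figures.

N(t) = N₀·e^(rt) = 157000 × e^(0.42×8.5) = 157000 × e^3.57.
e^3.57 ≈ 35.517, so N ≈ 157000 × 35.517 = 5.576105×10^6.

5576000 cells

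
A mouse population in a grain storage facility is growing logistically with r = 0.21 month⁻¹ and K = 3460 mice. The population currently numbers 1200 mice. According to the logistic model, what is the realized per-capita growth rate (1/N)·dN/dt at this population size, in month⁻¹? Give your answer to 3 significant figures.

(1/N)·dN/dt = r(1 − N/K) = 0.21 × (1 − 1200/3460).
= 0.21 × 0.65318 = 0.13717.

0.137 per month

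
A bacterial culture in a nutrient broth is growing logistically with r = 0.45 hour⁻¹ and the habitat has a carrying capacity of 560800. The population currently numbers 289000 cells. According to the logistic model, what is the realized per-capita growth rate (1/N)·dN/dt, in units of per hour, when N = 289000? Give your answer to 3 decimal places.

0.218 per hour

(1/N)·dN/dt = r(1 − N/K) = 0.45 × (1 − 289000/560800).
= 0.45 × 0.48466 = 0.2181.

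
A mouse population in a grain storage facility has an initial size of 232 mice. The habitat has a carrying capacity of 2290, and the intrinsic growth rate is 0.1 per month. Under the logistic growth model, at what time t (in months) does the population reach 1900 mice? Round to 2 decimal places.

A = (K − N₀)/N₀ = (2290 − 232)/232 = 8.8707.
Solve 2290/(1 + 8.8707·e^(−0.1t)) = 1900: 1 + 8.8707·e^(−0.1t) = 1.2053, so e^(−0.1t) = 0.0231395.
−0.1·t = ln(0.0231395) = -3.7662, so t = 3.7662/0.1 = 37.662.

37.66 months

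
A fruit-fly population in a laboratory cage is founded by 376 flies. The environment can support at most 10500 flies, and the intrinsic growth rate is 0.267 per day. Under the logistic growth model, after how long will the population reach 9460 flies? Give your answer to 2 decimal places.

20.60 days

A = (K − N₀)/N₀ = (10500 − 376)/376 = 26.926.
Solve 10500/(1 + 26.926·e^(−0.267t)) = 9460: 1 + 26.926·e^(−0.267t) = 1.1099, so e^(−0.267t) = 0.00408299.
−0.267·t = ln(0.00408299) = -5.5009, so t = 5.5009/0.267 = 20.603.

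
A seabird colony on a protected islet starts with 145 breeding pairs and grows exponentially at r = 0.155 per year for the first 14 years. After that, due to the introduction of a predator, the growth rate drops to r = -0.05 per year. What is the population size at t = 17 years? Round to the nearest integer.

Phase 1: N(14) = 145·e^(0.155×14) = 145·e^2.17 = 1269.95.
Phase 2 runs for 17 − 14 = 3 years at r = -0.05.
N(17) = 1269.95·e^(-0.05×3) = 1269.95·e^-0.15 = 1093.06.

1093 breeding pairs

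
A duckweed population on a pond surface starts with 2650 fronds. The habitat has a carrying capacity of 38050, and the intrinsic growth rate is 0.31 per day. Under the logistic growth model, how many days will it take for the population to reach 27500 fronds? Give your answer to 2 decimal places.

A = (K − N₀)/N₀ = (38050 − 2650)/2650 = 13.358.
Solve 38050/(1 + 13.358·e^(−0.31t)) = 27500: 1 + 13.358·e^(−0.31t) = 1.3836, so e^(−0.31t) = 0.0287185.
−0.31·t = ln(0.0287185) = -3.5502, so t = 3.5502/0.31 = 11.452.

11.45 days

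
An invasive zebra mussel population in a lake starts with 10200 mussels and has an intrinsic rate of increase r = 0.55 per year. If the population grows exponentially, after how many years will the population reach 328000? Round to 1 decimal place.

Set N₀·e^(rt) = 328000: e^(0.55·t) = 328000/10200 = 32.157.
0.55·t = ln(32.157) = 3.4706, so t = 3.4706/0.55 = 6.3102.

6.3 years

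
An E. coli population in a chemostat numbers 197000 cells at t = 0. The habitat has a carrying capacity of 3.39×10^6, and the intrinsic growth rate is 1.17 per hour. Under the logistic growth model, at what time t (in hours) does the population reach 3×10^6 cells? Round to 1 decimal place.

4.1 hours

A = (K − N₀)/N₀ = (3.39×10^6 − 197000)/197000 = 16.208.
Solve 3.39×10^6/(1 + 16.208·e^(−1.17t)) = 3×10^6: 1 + 16.208·e^(−1.17t) = 1.13, so e^(−1.17t) = 0.00802067.
−1.17·t = ln(0.00802067) = -4.8257, so t = 4.8257/1.17 = 4.1246.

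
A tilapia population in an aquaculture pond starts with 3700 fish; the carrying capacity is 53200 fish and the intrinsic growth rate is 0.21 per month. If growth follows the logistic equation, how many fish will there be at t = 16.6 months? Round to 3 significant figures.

37700 fish

A = (K − N₀)/N₀ = (53200 − 3700)/3700 = 13.378.
N(t) = K/(1 + A·e^(−rt)) = 53200/(1 + 13.378×e^(−0.21×16.6)).
e^(−3.486) = 0.030623; denominator = 1 + 13.378×0.030623 = 1.4097.
N = 53200/1.4097 = 37738.9.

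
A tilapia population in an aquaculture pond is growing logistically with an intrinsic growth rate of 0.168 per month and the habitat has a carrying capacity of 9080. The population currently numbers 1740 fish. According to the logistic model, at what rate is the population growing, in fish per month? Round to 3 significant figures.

236 fish per month

dN/dt = rN(1 − N/K) = 0.168 × 1740 × (1 − 1740/9080).
1 − 1740/9080 = 0.80837; dN/dt = 0.168 × 1740 × 0.80837 = 236.3.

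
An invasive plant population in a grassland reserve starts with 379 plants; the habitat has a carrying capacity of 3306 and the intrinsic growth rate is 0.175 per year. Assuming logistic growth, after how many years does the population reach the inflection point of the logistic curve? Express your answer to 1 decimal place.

Logistic growth is fastest at N = K/2 = 1653.
A = (K − N₀)/N₀ = 7.723. Set K/(1 + A·e^(−rt)) = K/2 → A·e^(−rt) = 1.
e^(−0.175t) = 1/7.723 = 0.129484, so t = ln(7.723)/0.175 = 2.0442/0.175 = 11.681.

11.7 years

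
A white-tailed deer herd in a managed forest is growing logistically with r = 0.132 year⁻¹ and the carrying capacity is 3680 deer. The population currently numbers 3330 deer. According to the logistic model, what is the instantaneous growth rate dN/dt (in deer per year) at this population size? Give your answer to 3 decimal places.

41.806 deer per year

dN/dt = rN(1 − N/K) = 0.132 × 3330 × (1 − 3330/3680).
1 − 3330/3680 = 0.095109; dN/dt = 0.132 × 3330 × 0.095109 = 41.806.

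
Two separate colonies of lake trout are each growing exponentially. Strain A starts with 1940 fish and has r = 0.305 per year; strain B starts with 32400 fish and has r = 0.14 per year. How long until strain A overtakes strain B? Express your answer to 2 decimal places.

Set 1940·e^(0.305t) = 32400·e^(0.14t).
e^((0.305 − 0.14)t) = 32400/1940 → e^(0.165·t) = 16.701.
0.165·t = ln(16.701) = 2.8155, so t = 2.8155/0.165 = 17.063.

17.06 years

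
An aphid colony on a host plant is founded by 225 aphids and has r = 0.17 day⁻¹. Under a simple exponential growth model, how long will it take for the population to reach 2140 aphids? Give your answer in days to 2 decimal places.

Set N₀·e^(rt) = 2140: e^(0.17·t) = 2140/225 = 9.5111.
0.17·t = ln(9.5111) = 2.2525, so t = 2.2525/0.17 = 13.25.

13.25 days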